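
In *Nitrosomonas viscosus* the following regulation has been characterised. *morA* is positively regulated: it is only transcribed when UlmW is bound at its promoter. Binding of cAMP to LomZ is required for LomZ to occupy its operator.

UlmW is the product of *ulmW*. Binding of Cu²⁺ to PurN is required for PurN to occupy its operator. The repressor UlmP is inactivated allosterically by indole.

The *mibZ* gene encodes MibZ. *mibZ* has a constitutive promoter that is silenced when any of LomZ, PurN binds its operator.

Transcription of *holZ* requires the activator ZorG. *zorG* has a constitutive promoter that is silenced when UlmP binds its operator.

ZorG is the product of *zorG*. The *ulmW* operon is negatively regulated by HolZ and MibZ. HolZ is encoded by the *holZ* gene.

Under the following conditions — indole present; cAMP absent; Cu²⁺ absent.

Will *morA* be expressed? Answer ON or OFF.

Indole is present, so UlmP is inactive.
With no repressor bound, *zorG* is transcribed.
So ZorG is produced and active.
No repressor is bound and ZorG is active, so *holZ* is transcribed.
So HolZ is produced and active.
cAMP is absent, so LomZ is inactive.
Cu²⁺ is absent, so PurN is inactive.
With no repressor bound, *mibZ* is transcribed.
So MibZ is produced and active.
With repressor HolZ bound, *ulmW* is not transcribed.
So UlmW is not produced.
Required activator UlmW is absent, so *morA* is not transcribed.

OFF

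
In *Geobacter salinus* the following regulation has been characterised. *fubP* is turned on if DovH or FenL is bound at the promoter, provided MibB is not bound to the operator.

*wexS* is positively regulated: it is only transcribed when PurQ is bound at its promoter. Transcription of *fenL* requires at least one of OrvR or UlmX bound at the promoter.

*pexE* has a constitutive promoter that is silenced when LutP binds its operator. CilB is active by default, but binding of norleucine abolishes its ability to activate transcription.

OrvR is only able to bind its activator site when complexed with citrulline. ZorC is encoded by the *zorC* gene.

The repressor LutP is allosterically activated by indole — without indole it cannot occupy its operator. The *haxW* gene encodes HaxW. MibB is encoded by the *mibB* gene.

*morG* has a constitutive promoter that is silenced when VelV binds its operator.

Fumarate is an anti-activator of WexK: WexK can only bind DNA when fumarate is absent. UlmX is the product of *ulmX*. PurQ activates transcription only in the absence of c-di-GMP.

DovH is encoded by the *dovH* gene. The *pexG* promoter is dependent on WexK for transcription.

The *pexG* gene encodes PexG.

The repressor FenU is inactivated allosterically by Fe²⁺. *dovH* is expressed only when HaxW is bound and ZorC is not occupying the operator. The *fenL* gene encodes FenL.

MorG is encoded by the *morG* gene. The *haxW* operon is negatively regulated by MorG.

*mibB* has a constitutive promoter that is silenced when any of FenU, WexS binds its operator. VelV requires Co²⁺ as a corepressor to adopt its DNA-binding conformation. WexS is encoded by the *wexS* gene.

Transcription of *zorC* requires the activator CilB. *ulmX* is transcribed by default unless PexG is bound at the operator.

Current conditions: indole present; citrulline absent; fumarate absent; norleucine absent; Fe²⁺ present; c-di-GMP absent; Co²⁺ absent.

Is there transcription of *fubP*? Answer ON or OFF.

Norleucine is absent, so CilB is active.
No repressor is bound and CilB is active, so *zorC* is transcribed.
So ZorC is produced and active.
Co²⁺ is absent, so VelV is inactive.
With no repressor bound, *morG* is transcribed.
So MorG is produced and active.
With repressor MorG bound, *haxW* is not transcribed.
So HaxW is not produced.
With repressor ZorC bound, *dovH* is not transcribed.
So DovH is not produced.
Fe²⁺ is present, so FenU is inactive.
c-di-GMP is absent, so PurQ is active.
No repressor is bound and PurQ is active, so *wexS* is transcribed.
So WexS is produced and active.
With repressor WexS bound, *mibB* is not transcribed.
So MibB is not produced.
Citrulline is absent, so OrvR is inactive.
Fumarate is absent, so WexK is active.
No repressor is bound and WexK is active, so *pexG* is transcribed.
So PexG is produced and active.
With repressor PexG bound, *ulmX* is not transcribed.
So UlmX is not produced.
No activator is available at the *fenL* promoter, so *fenL* is not transcribed.
So FenL is not produced.
No activator is available at the *fubP* promoter, so *fubP* is not transcribed.

OFF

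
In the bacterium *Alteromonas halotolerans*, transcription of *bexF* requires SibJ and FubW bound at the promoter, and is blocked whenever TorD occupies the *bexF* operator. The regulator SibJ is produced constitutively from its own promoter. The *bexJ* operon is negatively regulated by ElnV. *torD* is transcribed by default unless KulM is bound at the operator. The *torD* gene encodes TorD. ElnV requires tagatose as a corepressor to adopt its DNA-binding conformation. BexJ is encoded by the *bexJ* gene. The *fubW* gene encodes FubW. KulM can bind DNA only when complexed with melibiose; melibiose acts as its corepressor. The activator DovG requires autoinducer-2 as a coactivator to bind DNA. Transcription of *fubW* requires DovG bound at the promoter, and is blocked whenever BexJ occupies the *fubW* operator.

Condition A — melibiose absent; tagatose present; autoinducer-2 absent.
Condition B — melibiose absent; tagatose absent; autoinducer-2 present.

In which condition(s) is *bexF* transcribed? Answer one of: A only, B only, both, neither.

Condition A:
Melibiose is absent, so KulM is inactive.
With no repressor bound, *torD* is transcribed.
So TorD is produced and active.
SibJ is produced constitutively and is active.
Tagatose is present, so ElnV is active.
With repressor ElnV bound, *bexJ* is not transcribed.
So BexJ is not produced.
Autoinducer-2 is absent, so DovG is inactive.
Required activator DovG is absent, so *fubW* is not transcribed.
So FubW is not produced.
With repressor TorD bound, *bexF* is not transcribed.
→ *bexF* is OFF in A.
Condition B:
Melibiose is absent, so KulM is inactive.
With no repressor bound, *torD* is transcribed.
So TorD is produced and active.
SibJ is produced constitutively and is active.
Tagatose is absent, so ElnV is inactive.
With no repressor bound, *bexJ* is transcribed.
So BexJ is produced and active.
Autoinducer-2 is present, so DovG is active.
With repressor BexJ bound, *fubW* is not transcribed.
So FubW is not produced.
With repressor TorD bound, *bexF* is not transcribed.
→ *bexF* is OFF in B.

neither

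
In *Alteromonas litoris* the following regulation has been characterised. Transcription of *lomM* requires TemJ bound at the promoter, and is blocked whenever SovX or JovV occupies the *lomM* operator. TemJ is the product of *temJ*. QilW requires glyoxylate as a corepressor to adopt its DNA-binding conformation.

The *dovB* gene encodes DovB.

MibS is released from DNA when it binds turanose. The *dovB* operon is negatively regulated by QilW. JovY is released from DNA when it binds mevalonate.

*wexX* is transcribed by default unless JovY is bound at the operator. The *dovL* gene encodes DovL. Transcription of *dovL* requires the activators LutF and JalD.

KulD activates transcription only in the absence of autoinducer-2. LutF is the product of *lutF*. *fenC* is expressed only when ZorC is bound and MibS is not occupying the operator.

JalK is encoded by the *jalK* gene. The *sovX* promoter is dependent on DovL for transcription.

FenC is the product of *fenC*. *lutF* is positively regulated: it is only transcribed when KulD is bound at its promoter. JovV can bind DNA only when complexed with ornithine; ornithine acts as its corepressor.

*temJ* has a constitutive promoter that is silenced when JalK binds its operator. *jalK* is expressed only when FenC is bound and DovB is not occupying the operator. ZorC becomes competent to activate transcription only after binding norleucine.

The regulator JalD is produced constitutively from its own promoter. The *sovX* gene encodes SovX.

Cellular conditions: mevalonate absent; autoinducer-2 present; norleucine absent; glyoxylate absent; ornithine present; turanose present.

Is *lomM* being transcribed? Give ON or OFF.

OFF

Norleucine is absent, so ZorC is inactive.
Turanose is present, so MibS is inactive.
Required activator ZorC is absent, so *fenC* is not transcribed.
So FenC is not produced.
Glyoxylate is absent, so QilW is inactive.
With no repressor bound, *dovB* is transcribed.
So DovB is produced and active.
With repressor DovB bound, *jalK* is not transcribed.
So JalK is not produced.
With no repressor bound, *temJ* is transcribed.
So TemJ is produced and active.
Autoinducer-2 is present, so KulD is inactive.
Required activator KulD is absent, so *lutF* is not transcribed.
So LutF is not produced.
JalD is produced constitutively and is active.
Required activator LutF is absent, so *dovL* is not transcribed.
So DovL is not produced.
Required activator DovL is absent, so *sovX* is not transcribed.
So SovX is not produced.
Ornithine is present, so JovV is active.
With repressor JovV bound, *lomM* is not transcribed.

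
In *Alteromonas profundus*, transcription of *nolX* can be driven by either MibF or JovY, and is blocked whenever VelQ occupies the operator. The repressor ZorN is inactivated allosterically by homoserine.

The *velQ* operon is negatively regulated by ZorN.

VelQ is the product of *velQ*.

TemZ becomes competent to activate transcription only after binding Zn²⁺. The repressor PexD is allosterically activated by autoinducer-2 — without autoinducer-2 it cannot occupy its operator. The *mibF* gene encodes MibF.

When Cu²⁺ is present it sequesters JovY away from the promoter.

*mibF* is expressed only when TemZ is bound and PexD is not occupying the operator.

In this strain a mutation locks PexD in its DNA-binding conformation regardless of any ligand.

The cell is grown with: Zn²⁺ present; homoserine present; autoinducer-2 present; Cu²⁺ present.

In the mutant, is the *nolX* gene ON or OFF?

OFF

PexD is constitutively active in this strain.
Zn²⁺ is present, so TemZ is active.
With repressor PexD bound, *mibF* is not transcribed.
So MibF is not produced.
Homoserine is present, so ZorN is inactive.
With no repressor bound, *velQ* is transcribed.
So VelQ is produced and active.
Cu²⁺ is present, so JovY is inactive.
With repressor VelQ bound, *nolX* is not transcribed.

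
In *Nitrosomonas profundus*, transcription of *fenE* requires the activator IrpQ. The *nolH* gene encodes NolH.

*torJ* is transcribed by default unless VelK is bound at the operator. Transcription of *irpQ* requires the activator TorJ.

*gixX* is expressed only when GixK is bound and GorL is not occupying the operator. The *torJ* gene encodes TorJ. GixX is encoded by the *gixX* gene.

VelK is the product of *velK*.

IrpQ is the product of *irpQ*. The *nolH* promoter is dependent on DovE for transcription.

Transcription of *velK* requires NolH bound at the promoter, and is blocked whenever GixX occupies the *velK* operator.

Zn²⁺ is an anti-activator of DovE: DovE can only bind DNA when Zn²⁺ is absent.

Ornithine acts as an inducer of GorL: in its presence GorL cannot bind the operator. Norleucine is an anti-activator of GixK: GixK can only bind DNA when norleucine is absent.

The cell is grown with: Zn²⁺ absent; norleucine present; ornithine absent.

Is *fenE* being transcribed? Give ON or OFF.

Norleucine is present, so GixK is inactive.
Ornithine is absent, so GorL is active.
With repressor GorL bound, *gixX* is not transcribed.
So GixX is not produced.
Zn²⁺ is absent, so DovE is active.
No repressor is bound and DovE is active, so *nolH* is transcribed.
So NolH is produced and active.
No repressor is bound and NolH is active, so *velK* is transcribed.
So VelK is produced and active.
With repressor VelK bound, *torJ* is not transcribed.
So TorJ is not produced.
Required activator TorJ is absent, so *irpQ* is not transcribed.
So IrpQ is not produced.
Required activator IrpQ is absent, so *fenE* is not transcribed.

OFF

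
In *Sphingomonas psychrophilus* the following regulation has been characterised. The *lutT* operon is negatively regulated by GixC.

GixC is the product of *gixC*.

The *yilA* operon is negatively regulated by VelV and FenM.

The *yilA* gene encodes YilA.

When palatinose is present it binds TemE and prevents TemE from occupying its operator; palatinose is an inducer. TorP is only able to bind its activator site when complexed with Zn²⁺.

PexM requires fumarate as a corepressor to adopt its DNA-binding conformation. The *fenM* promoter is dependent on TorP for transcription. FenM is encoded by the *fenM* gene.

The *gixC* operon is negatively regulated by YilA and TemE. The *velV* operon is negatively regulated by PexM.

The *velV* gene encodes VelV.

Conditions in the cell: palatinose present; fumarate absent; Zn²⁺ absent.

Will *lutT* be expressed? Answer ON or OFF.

OFF

Fumarate is absent, so PexM is inactive.
With no repressor bound, *velV* is transcribed.
So VelV is produced and active.
Zn²⁺ is absent, so TorP is inactive.
Required activator TorP is absent, so *fenM* is not transcribed.
So FenM is not produced.
With repressor VelV bound, *yilA* is not transcribed.
So YilA is not produced.
Palatinose is present, so TemE is inactive.
With no repressor bound, *gixC* is transcribed.
So GixC is produced and active.
With repressor GixC bound, *lutT* is not transcribed.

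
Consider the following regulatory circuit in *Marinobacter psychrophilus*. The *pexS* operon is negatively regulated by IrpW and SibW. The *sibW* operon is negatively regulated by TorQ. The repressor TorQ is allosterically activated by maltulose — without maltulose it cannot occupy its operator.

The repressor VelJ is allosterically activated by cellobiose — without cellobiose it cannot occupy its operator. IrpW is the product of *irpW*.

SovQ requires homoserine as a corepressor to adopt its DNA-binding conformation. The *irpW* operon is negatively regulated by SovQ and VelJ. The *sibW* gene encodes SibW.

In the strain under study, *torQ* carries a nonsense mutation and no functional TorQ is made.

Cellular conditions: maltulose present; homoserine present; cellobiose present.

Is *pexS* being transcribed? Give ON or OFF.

Homoserine is present, so SovQ is active.
Cellobiose is present, so VelJ is active.
With repressor SovQ bound, *irpW* is not transcribed.
So IrpW is not produced.
TorQ is non-functional in this strain, so it has no effect.
With no repressor bound, *sibW* is transcribed.
So SibW is produced and active.
With repressor SibW bound, *pexS* is not transcribed.

OFF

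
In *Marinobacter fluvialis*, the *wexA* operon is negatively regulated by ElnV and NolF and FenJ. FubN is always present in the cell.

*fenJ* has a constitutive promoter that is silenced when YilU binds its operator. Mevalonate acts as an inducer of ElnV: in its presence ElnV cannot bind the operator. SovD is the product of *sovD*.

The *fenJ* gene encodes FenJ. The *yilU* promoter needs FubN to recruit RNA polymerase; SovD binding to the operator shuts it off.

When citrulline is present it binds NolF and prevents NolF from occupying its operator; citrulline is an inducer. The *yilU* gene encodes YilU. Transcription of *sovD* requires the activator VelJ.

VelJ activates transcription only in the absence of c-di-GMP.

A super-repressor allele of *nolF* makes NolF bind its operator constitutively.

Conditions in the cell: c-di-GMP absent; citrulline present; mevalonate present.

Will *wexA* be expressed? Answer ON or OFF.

Mevalonate is present, so ElnV is inactive.
NolF is constitutively active in this strain.
FubN is produced constitutively and is active.
c-di-GMP is absent, so VelJ is active.
No repressor is bound and VelJ is active, so *sovD* is transcribed.
So SovD is produced and active.
With repressor SovD bound, *yilU* is not transcribed.
So YilU is not produced.
With no repressor bound, *fenJ* is transcribed.
So FenJ is produced and active.
With repressor NolF bound, *wexA* is not transcribed.

OFF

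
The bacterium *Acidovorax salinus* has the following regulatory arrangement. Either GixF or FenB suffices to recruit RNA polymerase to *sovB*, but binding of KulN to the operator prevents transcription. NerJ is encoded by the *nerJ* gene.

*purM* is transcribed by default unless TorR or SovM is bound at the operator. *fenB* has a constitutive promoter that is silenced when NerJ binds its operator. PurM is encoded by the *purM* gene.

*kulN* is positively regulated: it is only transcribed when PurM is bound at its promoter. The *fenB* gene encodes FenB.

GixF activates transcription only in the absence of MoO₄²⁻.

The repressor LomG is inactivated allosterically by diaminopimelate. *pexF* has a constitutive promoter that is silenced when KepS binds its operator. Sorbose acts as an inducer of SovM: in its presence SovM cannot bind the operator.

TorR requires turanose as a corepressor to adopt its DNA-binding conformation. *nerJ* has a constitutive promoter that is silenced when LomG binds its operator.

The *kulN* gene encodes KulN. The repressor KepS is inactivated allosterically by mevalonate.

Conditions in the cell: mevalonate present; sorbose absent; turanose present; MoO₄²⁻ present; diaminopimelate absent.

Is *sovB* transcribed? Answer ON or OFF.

MoO₄²⁻ is present, so GixF is inactive.
Diaminopimelate is absent, so LomG is active.
With repressor LomG bound, *nerJ* is not transcribed.
So NerJ is not produced.
With no repressor bound, *fenB* is transcribed.
So FenB is produced and active.
Turanose is present, so TorR is active.
Sorbose is absent, so SovM is active.
With repressor TorR bound, *purM* is not transcribed.
So PurM is not produced.
Required activator PurM is absent, so *kulN* is not transcribed.
So KulN is not produced.
Activator FenB is present, so *sovB* is transcribed.

ON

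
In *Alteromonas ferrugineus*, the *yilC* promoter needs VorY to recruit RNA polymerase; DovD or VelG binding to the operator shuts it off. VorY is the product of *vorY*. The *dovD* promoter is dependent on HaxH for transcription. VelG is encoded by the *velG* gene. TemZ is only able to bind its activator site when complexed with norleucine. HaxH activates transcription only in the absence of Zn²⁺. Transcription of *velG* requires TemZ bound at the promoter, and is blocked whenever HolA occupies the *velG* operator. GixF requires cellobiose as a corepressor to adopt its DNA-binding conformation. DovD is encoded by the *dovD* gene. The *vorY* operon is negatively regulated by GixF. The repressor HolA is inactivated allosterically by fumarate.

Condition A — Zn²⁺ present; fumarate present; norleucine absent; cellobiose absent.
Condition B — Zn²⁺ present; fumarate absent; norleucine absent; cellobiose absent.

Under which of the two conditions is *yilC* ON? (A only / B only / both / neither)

Condition A:
Zn²⁺ is present, so HaxH is inactive.
Required activator HaxH is absent, so *dovD* is not transcribed.
So DovD is not produced.
Fumarate is present, so HolA is inactive.
Norleucine is absent, so TemZ is inactive.
Required activator TemZ is absent, so *velG* is not transcribed.
So VelG is not produced.
Cellobiose is absent, so GixF is inactive.
With no repressor bound, *vorY* is transcribed.
So VorY is produced and active.
No repressor is bound and VorY is active, so *yilC* is transcribed.
→ *yilC* is ON in A.
Condition B:
Zn²⁺ is present, so HaxH is inactive.
Required activator HaxH is absent, so *dovD* is not transcribed.
So DovD is not produced.
Fumarate is absent, so HolA is active.
Norleucine is absent, so TemZ is inactive.
With repressor HolA bound, *velG* is not transcribed.
So VelG is not produced.
Cellobiose is absent, so GixF is inactive.
With no repressor bound, *vorY* is transcribed.
So VorY is produced and active.
No repressor is bound and VorY is active, so *yilC* is transcribed.
→ *yilC* is ON in B.

both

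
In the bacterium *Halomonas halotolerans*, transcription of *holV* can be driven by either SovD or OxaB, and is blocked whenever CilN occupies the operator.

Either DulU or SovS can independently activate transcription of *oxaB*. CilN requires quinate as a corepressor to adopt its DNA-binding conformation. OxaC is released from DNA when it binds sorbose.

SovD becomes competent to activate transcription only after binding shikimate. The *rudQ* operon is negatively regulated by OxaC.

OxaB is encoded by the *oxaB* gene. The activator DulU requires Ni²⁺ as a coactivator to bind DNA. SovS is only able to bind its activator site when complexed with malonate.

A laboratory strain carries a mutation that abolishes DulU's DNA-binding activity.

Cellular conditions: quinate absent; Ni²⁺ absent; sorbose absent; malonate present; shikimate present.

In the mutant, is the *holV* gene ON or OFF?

Shikimate is present, so SovD is active.
DulU is non-functional in this strain, so it has no effect.
Malonate is present, so SovS is active.
Activator SovS is present, so *oxaB* is transcribed.
So OxaB is produced and active.
Quinate is absent, so CilN is inactive.
Activator SovD is present, so *holV* is transcribed.

ON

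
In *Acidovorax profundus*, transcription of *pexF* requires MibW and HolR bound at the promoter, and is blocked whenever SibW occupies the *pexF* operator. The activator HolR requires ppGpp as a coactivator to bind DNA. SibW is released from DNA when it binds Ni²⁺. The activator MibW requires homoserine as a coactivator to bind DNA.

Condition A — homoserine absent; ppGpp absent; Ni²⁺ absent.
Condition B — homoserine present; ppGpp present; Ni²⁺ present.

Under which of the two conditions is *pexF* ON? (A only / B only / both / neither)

B only

Condition A:
Homoserine is absent, so MibW is inactive.
ppGpp is absent, so HolR is inactive.
Ni²⁺ is absent, so SibW is active.
With repressor SibW bound, *pexF* is not transcribed.
→ *pexF* is OFF in A.
Condition B:
Homoserine is present, so MibW is active.
ppGpp is present, so HolR is active.
Ni²⁺ is present, so SibW is inactive.
No repressor is bound and MibW and HolR are active, so *pexF* is transcribed.
→ *pexF* is ON in B.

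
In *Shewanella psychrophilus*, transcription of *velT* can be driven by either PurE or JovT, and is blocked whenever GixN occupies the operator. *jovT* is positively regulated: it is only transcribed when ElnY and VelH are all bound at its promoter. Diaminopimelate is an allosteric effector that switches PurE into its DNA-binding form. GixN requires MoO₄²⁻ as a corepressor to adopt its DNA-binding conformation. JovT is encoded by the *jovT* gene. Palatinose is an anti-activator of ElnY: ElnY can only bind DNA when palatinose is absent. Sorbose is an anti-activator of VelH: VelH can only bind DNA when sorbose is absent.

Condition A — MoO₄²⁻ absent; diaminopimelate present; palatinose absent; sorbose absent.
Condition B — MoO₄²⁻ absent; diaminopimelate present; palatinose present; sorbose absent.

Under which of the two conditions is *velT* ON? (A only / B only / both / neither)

Condition A:
MoO₄²⁻ is absent, so GixN is inactive.
Diaminopimelate is present, so PurE is active.
Palatinose is absent, so ElnY is active.
Sorbose is absent, so VelH is active.
No repressor is bound and ElnY and VelH are active, so *jovT* is transcribed.
So JovT is produced and active.
Activator PurE is present, so *velT* is transcribed.
→ *velT* is ON in A.
Condition B:
MoO₄²⁻ is absent, so GixN is inactive.
Diaminopimelate is present, so PurE is active.
Palatinose is present, so ElnY is inactive.
Sorbose is absent, so VelH is active.
Required activator ElnY is absent, so *jovT* is not transcribed.
So JovT is not produced.
Activator PurE is present, so *velT* is transcribed.
→ *velT* is ON in B.

both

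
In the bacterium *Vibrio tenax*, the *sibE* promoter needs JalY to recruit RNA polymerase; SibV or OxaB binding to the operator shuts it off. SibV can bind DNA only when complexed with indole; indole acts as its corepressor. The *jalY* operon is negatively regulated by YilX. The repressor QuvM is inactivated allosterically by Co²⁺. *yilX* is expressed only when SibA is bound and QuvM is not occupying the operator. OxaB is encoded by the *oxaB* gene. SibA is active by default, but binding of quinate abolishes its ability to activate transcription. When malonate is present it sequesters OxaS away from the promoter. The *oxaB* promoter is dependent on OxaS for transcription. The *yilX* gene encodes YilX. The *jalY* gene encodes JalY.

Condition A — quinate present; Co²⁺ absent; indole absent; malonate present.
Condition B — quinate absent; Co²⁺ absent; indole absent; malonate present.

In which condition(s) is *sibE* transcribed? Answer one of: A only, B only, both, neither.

Condition A:
Quinate is present, so SibA is inactive.
Co²⁺ is absent, so QuvM is active.
With repressor QuvM bound, *yilX* is not transcribed.
So YilX is not produced.
With no repressor bound, *jalY* is transcribed.
So JalY is produced and active.
Indole is absent, so SibV is inactive.
Malonate is present, so OxaS is inactive.
Required activator OxaS is absent, so *oxaB* is not transcribed.
So OxaB is not produced.
No repressor is bound and JalY is active, so *sibE* is transcribed.
→ *sibE* is ON in A.
Condition B:
Quinate is absent, so SibA is active.
Co²⁺ is absent, so QuvM is active.
With repressor QuvM bound, *yilX* is not transcribed.
So YilX is not produced.
With no repressor bound, *jalY* is transcribed.
So JalY is produced and active.
Indole is absent, so SibV is inactive.
Malonate is present, so OxaS is inactive.
Required activator OxaS is absent, so *oxaB* is not transcribed.
So OxaB is not produced.
No repressor is bound and JalY is active, so *sibE* is transcribed.
→ *sibE* is ON in B.

both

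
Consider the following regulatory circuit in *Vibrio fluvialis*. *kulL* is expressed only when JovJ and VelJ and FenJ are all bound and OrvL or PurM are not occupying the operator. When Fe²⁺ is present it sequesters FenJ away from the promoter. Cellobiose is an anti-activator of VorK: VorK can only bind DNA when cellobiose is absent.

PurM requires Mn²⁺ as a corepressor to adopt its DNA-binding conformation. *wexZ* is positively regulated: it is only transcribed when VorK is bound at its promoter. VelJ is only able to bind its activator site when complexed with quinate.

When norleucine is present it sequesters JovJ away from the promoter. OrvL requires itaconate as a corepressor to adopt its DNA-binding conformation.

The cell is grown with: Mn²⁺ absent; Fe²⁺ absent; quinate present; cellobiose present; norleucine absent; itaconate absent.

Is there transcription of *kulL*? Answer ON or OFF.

Norleucine is absent, so JovJ is active.
Itaconate is absent, so OrvL is inactive.
Mn²⁺ is absent, so PurM is inactive.
Quinate is present, so VelJ is active.
Fe²⁺ is absent, so FenJ is active.
No repressor is bound and JovJ and VelJ and FenJ are active, so *kulL* is transcribed.

ON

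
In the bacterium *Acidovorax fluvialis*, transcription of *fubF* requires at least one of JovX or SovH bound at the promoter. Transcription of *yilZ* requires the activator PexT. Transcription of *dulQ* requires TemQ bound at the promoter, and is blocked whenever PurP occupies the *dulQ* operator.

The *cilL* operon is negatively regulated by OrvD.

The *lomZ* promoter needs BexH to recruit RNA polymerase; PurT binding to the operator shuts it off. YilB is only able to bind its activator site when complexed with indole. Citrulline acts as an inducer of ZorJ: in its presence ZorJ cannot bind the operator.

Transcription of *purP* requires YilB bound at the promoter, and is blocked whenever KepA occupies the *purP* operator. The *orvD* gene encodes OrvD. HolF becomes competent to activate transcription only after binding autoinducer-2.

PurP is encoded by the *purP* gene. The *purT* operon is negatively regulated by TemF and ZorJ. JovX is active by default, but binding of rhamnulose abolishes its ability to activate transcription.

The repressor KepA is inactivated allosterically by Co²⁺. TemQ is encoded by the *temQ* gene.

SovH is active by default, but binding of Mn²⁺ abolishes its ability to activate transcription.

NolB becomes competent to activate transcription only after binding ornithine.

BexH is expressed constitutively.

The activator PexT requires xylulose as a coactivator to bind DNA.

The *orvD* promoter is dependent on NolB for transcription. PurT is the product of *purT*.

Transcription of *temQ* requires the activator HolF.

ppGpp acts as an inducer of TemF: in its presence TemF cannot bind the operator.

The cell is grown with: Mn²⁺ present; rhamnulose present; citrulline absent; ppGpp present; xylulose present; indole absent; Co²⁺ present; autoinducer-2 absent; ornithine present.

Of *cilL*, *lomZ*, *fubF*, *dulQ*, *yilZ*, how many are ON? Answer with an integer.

Ornithine is present, so NolB is active.
No repressor is bound and NolB is active, so *orvD* is transcribed.
So OrvD is produced and active.
With repressor OrvD bound, *cilL* is not transcribed.
→ *cilL* is OFF.
ppGpp is present, so TemF is inactive.
Citrulline is absent, so ZorJ is active.
With repressor ZorJ bound, *purT* is not transcribed.
So PurT is not produced.
BexH is produced constitutively and is active.
No repressor is bound and BexH is active, so *lomZ* is transcribed.
→ *lomZ* is ON.
Rhamnulose is present, so JovX is inactive.
Mn²⁺ is present, so SovH is inactive.
No activator is available at the *fubF* promoter, so *fubF* is not transcribed.
→ *fubF* is OFF.
Autoinducer-2 is absent, so HolF is inactive.
Required activator HolF is absent, so *temQ* is not transcribed.
So TemQ is not produced.
Indole is absent, so YilB is inactive.
Co²⁺ is present, so KepA is inactive.
Required activator YilB is absent, so *purP* is not transcribed.
So PurP is not produced.
Required activator TemQ is absent, so *dulQ* is not transcribed.
→ *dulQ* is OFF.
Xylulose is present, so PexT is active.
No repressor is bound and PexT is active, so *yilZ* is transcribed.
→ *yilZ* is ON.
2 of the 5 genes are transcribed.

2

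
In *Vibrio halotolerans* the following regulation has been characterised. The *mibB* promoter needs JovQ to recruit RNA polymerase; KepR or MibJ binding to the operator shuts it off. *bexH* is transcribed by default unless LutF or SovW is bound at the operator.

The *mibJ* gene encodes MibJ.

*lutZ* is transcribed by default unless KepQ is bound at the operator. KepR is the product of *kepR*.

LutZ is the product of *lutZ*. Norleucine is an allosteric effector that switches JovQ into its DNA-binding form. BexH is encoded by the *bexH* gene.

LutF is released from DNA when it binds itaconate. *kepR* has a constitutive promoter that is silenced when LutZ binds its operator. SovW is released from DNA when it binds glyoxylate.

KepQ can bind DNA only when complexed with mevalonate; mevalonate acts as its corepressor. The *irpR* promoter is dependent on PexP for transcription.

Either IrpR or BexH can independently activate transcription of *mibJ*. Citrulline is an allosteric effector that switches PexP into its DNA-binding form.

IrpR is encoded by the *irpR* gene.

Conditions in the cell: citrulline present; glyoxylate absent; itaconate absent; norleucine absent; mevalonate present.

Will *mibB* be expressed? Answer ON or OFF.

OFF

Norleucine is absent, so JovQ is inactive.
Mevalonate is present, so KepQ is active.
With repressor KepQ bound, *lutZ* is not transcribed.
So LutZ is not produced.
With no repressor bound, *kepR* is transcribed.
So KepR is produced and active.
Citrulline is present, so PexP is active.
No repressor is bound and PexP is active, so *irpR* is transcribed.
So IrpR is produced and active.
Itaconate is absent, so LutF is active.
Glyoxylate is absent, so SovW is active.
With repressor LutF bound, *bexH* is not transcribed.
So BexH is not produced.
Activator IrpR is present, so *mibJ* is transcribed.
So MibJ is produced and active.
With repressor KepR bound, *mibB* is not transcribed.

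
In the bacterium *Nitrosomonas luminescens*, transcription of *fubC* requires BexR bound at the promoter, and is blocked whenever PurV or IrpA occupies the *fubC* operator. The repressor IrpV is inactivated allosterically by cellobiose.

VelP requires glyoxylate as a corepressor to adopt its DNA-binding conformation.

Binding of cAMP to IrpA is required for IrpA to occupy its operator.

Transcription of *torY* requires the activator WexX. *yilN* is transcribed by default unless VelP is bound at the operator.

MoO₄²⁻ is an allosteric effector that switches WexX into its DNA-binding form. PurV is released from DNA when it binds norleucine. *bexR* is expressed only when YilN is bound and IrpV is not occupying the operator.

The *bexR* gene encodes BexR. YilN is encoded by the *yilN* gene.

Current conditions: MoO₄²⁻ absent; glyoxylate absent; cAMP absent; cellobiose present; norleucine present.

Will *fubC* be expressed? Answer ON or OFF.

ON

Cellobiose is present, so IrpV is inactive.
Glyoxylate is absent, so VelP is inactive.
With no repressor bound, *yilN* is transcribed.
So YilN is produced and active.
No repressor is bound and YilN is active, so *bexR* is transcribed.
So BexR is produced and active.
Norleucine is present, so PurV is inactive.
cAMP is absent, so IrpA is inactive.
No repressor is bound and BexR is active, so *fubC* is transcribed.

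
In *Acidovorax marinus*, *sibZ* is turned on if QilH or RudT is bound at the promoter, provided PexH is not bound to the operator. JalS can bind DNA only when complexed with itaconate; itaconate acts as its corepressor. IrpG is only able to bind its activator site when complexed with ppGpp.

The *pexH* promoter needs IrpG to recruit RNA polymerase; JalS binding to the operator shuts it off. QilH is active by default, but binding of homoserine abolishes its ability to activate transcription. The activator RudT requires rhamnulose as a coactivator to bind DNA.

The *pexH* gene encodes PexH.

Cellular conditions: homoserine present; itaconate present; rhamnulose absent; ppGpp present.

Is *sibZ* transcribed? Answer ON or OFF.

Homoserine is present, so QilH is inactive.
Rhamnulose is absent, so RudT is inactive.
ppGpp is present, so IrpG is active.
Itaconate is present, so JalS is active.
With repressor JalS bound, *pexH* is not transcribed.
So PexH is not produced.
No activator is available at the *sibZ* promoter, so *sibZ* is not transcribed.

OFF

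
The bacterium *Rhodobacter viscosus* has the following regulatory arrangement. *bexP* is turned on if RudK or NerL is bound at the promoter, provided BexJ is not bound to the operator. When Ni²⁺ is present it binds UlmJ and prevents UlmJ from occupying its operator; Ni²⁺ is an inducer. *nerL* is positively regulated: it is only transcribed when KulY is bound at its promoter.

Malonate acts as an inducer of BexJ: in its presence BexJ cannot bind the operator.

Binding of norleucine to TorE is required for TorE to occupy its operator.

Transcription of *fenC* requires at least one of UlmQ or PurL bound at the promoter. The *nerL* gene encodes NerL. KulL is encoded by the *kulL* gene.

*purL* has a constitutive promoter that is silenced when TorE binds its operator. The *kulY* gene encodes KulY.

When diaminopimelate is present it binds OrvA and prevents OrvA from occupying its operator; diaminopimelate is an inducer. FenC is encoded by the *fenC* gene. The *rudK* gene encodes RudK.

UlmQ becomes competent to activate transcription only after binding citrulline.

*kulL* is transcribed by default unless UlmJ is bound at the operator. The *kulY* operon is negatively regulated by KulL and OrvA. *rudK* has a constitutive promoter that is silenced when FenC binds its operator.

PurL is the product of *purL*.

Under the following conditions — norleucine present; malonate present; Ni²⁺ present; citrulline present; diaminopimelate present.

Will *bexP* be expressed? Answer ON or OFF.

Malonate is present, so BexJ is inactive.
Citrulline is present, so UlmQ is active.
Norleucine is present, so TorE is active.
With repressor TorE bound, *purL* is not transcribed.
So PurL is not produced.
Activator UlmQ is present, so *fenC* is transcribed.
So FenC is produced and active.
With repressor FenC bound, *rudK* is not transcribed.
So RudK is not produced.
Ni²⁺ is present, so UlmJ is inactive.
With no repressor bound, *kulL* is transcribed.
So KulL is produced and active.
Diaminopimelate is present, so OrvA is inactive.
With repressor KulL bound, *kulY* is not transcribed.
So KulY is not produced.
Required activator KulY is absent, so *nerL* is not transcribed.
So NerL is not produced.
No activator is available at the *bexP* promoter, so *bexP* is not transcribed.

OFF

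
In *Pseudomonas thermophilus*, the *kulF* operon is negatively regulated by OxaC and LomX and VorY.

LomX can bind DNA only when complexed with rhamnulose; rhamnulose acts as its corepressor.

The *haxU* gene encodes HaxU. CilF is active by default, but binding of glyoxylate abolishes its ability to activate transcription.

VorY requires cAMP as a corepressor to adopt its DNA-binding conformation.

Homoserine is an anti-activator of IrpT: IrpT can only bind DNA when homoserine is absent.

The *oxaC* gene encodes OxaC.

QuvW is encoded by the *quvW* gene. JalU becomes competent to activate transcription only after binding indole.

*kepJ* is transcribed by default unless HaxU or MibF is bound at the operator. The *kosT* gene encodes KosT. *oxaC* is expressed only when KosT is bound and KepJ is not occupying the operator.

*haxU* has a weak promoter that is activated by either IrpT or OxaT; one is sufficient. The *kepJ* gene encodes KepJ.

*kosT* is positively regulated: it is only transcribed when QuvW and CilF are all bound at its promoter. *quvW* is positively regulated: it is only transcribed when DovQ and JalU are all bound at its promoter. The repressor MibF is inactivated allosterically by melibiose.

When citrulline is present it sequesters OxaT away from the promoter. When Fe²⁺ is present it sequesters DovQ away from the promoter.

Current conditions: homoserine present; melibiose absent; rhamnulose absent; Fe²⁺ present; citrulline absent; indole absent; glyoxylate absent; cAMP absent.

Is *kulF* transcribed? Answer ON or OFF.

ON

Fe²⁺ is present, so DovQ is inactive.
Indole is absent, so JalU is inactive.
Required activator DovQ is absent, so *quvW* is not transcribed.
So QuvW is not produced.
Glyoxylate is absent, so CilF is active.
Required activator QuvW is absent, so *kosT* is not transcribed.
So KosT is not produced.
Homoserine is present, so IrpT is inactive.
Citrulline is absent, so OxaT is active.
Activator OxaT is present, so *haxU* is transcribed.
So HaxU is produced and active.
Melibiose is absent, so MibF is active.
With repressor HaxU bound, *kepJ* is not transcribed.
So KepJ is not produced.
Required activator KosT is absent, so *oxaC* is not transcribed.
So OxaC is not produced.
Rhamnulose is absent, so LomX is inactive.
cAMP is absent, so VorY is inactive.
With no repressor bound, *kulF* is transcribed.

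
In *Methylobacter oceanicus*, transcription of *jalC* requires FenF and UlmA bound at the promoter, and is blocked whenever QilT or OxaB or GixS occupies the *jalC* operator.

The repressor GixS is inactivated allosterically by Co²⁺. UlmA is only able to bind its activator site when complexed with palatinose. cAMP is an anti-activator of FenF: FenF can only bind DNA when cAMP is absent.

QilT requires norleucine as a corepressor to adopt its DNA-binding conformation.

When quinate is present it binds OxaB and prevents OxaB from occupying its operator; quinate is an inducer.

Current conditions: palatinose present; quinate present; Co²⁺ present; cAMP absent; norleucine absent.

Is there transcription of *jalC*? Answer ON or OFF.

ON

Norleucine is absent, so QilT is inactive.
Quinate is present, so OxaB is inactive.
cAMP is absent, so FenF is active.
Co²⁺ is present, so GixS is inactive.
Palatinose is present, so UlmA is active.
No repressor is bound and FenF and UlmA are active, so *jalC* is transcribed.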